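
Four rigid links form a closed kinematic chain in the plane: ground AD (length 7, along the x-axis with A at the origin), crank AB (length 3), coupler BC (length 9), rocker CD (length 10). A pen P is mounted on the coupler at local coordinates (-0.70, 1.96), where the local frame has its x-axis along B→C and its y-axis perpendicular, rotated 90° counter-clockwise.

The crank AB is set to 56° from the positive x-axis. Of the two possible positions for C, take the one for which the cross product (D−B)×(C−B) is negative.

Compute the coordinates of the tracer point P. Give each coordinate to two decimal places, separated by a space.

3.76 2.60

A=(0,0), D=(7.00,0)
B = A + 3.00·(cos56°, sin56°) = (1.6776, 2.4871)
|BD| = 5.8749
circle(B,9.00) ∩ circle(D,10.00): a=1.3204, h=8.9026
  candidates: C₊=(6.6427,9.9936) cross=52.302; C₋=(-0.8951,-6.1373) cross=-52.302
  mode - wants cross < 0 → take C=(-0.8951,-6.1373) (cross=-52.302)
ex = (C−B)/|BC| = (-0.2859,-0.9583); ey = (0.9583,-0.2859)
P = B + -0.70·ex + 1.96·ey = (3.7559,2.5976)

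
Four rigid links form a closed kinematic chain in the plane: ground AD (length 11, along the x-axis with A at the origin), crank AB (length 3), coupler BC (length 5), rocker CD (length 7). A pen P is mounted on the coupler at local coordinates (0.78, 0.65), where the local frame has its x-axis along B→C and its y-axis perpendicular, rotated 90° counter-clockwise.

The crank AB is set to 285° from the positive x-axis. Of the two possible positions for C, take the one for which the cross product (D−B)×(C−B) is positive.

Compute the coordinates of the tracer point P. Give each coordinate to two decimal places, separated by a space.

A=(0,0), D=(11.00,0)
B = A + 3.00·(cos285°, sin285°) = (0.7765, -2.8978)
|BD| = 10.6263
circle(B,5.00) ∩ circle(D,7.00): a=4.1839, h=2.7377
  candidates: C₊=(4.0552,0.8771) cross=29.092; C₋=(5.5483,-4.3908) cross=-29.092
  mode + wants cross > 0 → take C=(4.0552,0.8771) (cross=29.092)
ex = (C−B)/|BC| = (0.6557,0.7550); ey = (-0.7550,0.6557)
P = B + 0.78·ex + 0.65·ey = (0.7972,-1.8827)

0.80 -1.88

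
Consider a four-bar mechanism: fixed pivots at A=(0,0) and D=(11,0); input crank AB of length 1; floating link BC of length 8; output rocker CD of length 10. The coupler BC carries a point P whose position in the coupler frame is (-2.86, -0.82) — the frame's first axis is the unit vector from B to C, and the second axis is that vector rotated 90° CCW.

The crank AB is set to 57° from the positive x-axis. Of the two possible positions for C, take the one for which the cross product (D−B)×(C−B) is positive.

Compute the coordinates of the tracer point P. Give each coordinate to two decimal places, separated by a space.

A=(0,0), D=(11.00,0)
B = A + 1.00·(cos57°, sin57°) = (0.5446, 0.8387)
|BD| = 10.4889
circle(B,8.00) ∩ circle(D,10.00): a=3.5284, h=7.1799
  candidates: C₊=(4.6358,7.7134) cross=75.309; C₋=(3.4876,-6.6003) cross=-75.309
  mode + wants cross > 0 → take C=(4.6358,7.7134) (cross=75.309)
ex = (C−B)/|BC| = (0.5114,0.8593); ey = (-0.8593,0.5114)
P = B + -2.86·ex + -0.82·ey = (-0.2133,-2.0384)

-0.21 -2.04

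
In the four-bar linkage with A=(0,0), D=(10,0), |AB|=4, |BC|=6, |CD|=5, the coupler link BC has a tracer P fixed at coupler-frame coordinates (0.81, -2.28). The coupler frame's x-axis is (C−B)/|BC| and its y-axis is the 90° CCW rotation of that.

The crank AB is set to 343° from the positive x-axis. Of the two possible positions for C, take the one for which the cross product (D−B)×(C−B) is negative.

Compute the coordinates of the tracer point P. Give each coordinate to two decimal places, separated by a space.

A=(0,0), D=(10.00,0)
B = A + 4.00·(cos343°, sin343°) = (3.8252, -1.1695)
|BD| = 6.2846
circle(B,6.00) ∩ circle(D,5.00): a=4.0174, h=4.4565
  candidates: C₊=(6.9432,3.9567) cross=28.007; C₋=(8.6018,-4.8005) cross=-28.007
  mode - wants cross < 0 → take C=(8.6018,-4.8005) (cross=-28.007)
ex = (C−B)/|BC| = (0.7961,-0.6052); ey = (0.6052,0.7961)
P = B + 0.81·ex + -2.28·ey = (3.0903,-3.4748)

3.09 -3.47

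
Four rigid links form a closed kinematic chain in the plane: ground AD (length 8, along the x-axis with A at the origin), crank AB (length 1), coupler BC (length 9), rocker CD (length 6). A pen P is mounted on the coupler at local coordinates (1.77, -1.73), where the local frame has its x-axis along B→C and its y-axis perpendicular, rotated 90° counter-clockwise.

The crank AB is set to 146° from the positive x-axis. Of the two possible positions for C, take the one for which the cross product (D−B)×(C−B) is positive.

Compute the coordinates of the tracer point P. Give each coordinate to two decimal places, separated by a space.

1.62 0.19

A=(0,0), D=(8.00,0)
B = A + 1.00·(cos146°, sin146°) = (-0.8290, 0.5592)
|BD| = 8.8467
circle(B,9.00) ∩ circle(D,6.00): a=6.9667, h=5.6978
  candidates: C₊=(6.4839,5.8053) cross=50.407; C₋=(5.7636,-5.5676) cross=-50.407
  mode + wants cross > 0 → take C=(6.4839,5.8053) (cross=50.407)
ex = (C−B)/|BC| = (0.8125,0.5829); ey = (-0.5829,0.8125)
P = B + 1.77·ex + -1.73·ey = (1.6176,0.1852)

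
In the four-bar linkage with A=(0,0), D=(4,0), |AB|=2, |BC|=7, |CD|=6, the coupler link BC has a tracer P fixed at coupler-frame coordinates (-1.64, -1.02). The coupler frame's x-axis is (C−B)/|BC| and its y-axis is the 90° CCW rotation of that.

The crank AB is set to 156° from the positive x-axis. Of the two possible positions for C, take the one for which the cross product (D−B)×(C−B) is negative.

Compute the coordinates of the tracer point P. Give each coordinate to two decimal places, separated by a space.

-3.49 1.80

A=(0,0), D=(4.00,0)
B = A + 2.00·(cos156°, sin156°) = (-1.8271, 0.8135)
|BD| = 5.8836
circle(B,7.00) ∩ circle(D,6.00): a=4.0466, h=5.7119
  candidates: C₊=(2.9703,5.9110) cross=33.606; C₋=(1.3909,-5.4030) cross=-33.606
  mode - wants cross < 0 → take C=(1.3909,-5.4030) (cross=-33.606)
ex = (C−B)/|BC| = (0.4597,-0.8881); ey = (0.8881,0.4597)
P = B + -1.64·ex + -1.02·ey = (-3.4868,1.8010)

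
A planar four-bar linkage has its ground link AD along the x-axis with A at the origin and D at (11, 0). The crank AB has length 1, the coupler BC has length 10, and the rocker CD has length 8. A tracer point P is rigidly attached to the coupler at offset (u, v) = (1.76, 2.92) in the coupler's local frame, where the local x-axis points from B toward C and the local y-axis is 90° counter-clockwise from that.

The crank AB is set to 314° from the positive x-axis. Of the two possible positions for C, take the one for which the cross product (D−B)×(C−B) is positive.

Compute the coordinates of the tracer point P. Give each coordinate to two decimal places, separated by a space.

-0.43 2.50

A=(0,0), D=(11.00,0)
B = A + 1.00·(cos314°, sin314°) = (0.6947, -0.7193)
|BD| = 10.3304
circle(B,10.00) ∩ circle(D,8.00): a=6.9076, h=7.2308
  candidates: C₊=(7.0820,6.9749) cross=74.697; C₋=(8.0890,-7.4516) cross=-74.697
  mode + wants cross > 0 → take C=(7.0820,6.9749) (cross=74.697)
ex = (C−B)/|BC| = (0.6387,0.7694); ey = (-0.7694,0.6387)
P = B + 1.76·ex + 2.92·ey = (-0.4279,2.5000)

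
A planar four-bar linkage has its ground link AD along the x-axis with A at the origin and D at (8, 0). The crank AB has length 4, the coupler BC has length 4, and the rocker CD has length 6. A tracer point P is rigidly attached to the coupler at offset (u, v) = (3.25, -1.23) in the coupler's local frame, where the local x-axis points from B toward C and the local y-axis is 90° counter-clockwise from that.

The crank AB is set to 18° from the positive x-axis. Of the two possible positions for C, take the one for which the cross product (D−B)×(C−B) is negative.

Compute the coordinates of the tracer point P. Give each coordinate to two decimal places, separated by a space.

A=(0,0), D=(8.00,0)
B = A + 4.00·(cos18°, sin18°) = (3.8042, 1.2361)
|BD| = 4.3741
circle(B,4.00) ∩ circle(D,6.00): a=-0.0992, h=3.9988
  candidates: C₊=(4.8391,5.0999) cross=17.491; C₋=(2.5791,-2.5717) cross=-17.491
  mode - wants cross < 0 → take C=(2.5791,-2.5717) (cross=-17.491)
ex = (C−B)/|BC| = (-0.3063,-0.9519); ey = (0.9519,-0.3063)
P = B + 3.25·ex + -1.23·ey = (1.6379,-1.4810)

1.64 -1.48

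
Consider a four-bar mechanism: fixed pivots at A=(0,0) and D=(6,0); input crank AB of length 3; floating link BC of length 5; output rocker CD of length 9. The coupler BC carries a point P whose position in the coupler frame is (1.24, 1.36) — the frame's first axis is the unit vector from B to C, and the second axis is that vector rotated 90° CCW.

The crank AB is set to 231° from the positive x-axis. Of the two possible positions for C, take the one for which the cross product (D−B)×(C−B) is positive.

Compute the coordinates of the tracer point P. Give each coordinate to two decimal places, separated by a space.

-3.41 -1.30

A=(0,0), D=(6.00,0)
B = A + 3.00·(cos231°, sin231°) = (-1.8880, -2.3314)
|BD| = 8.2253
circle(B,5.00) ∩ circle(D,9.00): a=0.7085, h=4.9495
  candidates: C₊=(-2.6114,2.6159) cross=40.711; C₋=(0.1944,-6.8772) cross=-40.711
  mode + wants cross > 0 → take C=(-2.6114,2.6159) (cross=40.711)
ex = (C−B)/|BC| = (-0.1447,0.9895); ey = (-0.9895,-0.1447)
P = B + 1.24·ex + 1.36·ey = (-3.4131,-1.3013)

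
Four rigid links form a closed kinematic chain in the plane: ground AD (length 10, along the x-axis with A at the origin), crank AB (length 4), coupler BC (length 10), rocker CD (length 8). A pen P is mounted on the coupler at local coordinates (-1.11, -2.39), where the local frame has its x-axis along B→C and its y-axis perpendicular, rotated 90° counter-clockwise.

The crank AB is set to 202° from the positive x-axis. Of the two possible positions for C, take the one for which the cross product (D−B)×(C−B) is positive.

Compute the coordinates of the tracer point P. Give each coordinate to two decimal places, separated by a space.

-2.97 -4.03

A=(0,0), D=(10.00,0)
B = A + 4.00·(cos202°, sin202°) = (-3.7087, -1.4984)
|BD| = 13.7904
circle(B,10.00) ∩ circle(D,8.00): a=8.2004, h=5.7230
  candidates: C₊=(3.8213,5.0817) cross=78.922; C₋=(5.0650,-6.2965) cross=-78.922
  mode + wants cross > 0 → take C=(3.8213,5.0817) (cross=78.922)
ex = (C−B)/|BC| = (0.7530,0.6580); ey = (-0.6580,0.7530)
P = B + -1.11·ex + -2.39·ey = (-2.9719,-4.0285)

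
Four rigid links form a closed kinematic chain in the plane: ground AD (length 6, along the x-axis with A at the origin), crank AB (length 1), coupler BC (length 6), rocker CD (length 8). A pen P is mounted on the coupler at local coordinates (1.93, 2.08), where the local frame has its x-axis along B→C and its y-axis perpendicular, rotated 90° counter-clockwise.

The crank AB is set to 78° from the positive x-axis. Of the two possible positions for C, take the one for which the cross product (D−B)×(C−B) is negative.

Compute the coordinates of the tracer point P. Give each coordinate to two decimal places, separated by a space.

2.14 -1.10

A=(0,0), D=(6.00,0)
B = A + 1.00·(cos78°, sin78°) = (0.2079, 0.9781)
|BD| = 5.8741
circle(B,6.00) ∩ circle(D,8.00): a=0.5537, h=5.9744
  candidates: C₊=(1.7487,6.7769) cross=35.094; C₋=(-0.2410,-5.0050) cross=-35.094
  mode - wants cross < 0 → take C=(-0.2410,-5.0050) (cross=-35.094)
ex = (C−B)/|BC| = (-0.0748,-0.9972); ey = (0.9972,-0.0748)
P = B + 1.93·ex + 2.08·ey = (2.1377,-1.1021)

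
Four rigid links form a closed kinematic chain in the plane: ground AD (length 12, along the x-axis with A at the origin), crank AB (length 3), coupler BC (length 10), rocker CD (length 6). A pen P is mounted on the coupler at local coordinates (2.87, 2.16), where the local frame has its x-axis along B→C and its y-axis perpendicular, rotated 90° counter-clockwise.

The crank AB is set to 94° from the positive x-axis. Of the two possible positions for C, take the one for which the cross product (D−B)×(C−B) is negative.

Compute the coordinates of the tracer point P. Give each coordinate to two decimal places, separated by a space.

3.37 2.69

A=(0,0), D=(12.00,0)
B = A + 3.00·(cos94°, sin94°) = (-0.2093, 2.9927)
|BD| = 12.5707
circle(B,10.00) ∩ circle(D,6.00): a=8.8310, h=4.6919
  candidates: C₊=(9.4848,5.4474) cross=58.981; C₋=(7.2508,-3.6667) cross=-58.981
  mode - wants cross < 0 → take C=(7.2508,-3.6667) (cross=-58.981)
ex = (C−B)/|BC| = (0.7460,-0.6659); ey = (0.6659,0.7460)
P = B + 2.87·ex + 2.16·ey = (3.3702,2.6928)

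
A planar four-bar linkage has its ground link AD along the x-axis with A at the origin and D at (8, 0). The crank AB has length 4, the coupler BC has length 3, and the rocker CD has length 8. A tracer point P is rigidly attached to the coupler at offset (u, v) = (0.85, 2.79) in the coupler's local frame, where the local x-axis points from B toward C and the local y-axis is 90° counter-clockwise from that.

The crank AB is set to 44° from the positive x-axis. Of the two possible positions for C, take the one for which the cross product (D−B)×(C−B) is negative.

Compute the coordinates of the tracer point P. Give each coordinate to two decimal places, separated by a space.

3.26 -0.11

A=(0,0), D=(8.00,0)
B = A + 4.00·(cos44°, sin44°) = (2.8774, 2.7786)
|BD| = 5.8277
circle(B,3.00) ∩ circle(D,8.00): a=-1.8050, h=2.3963
  candidates: C₊=(2.4333,5.7456) cross=13.965; C₋=(0.1482,1.5329) cross=-13.965
  mode - wants cross < 0 → take C=(0.1482,1.5329) (cross=-13.965)
ex = (C−B)/|BC| = (-0.9097,-0.4152); ey = (0.4152,-0.9097)
P = B + 0.85·ex + 2.79·ey = (3.2626,-0.1124)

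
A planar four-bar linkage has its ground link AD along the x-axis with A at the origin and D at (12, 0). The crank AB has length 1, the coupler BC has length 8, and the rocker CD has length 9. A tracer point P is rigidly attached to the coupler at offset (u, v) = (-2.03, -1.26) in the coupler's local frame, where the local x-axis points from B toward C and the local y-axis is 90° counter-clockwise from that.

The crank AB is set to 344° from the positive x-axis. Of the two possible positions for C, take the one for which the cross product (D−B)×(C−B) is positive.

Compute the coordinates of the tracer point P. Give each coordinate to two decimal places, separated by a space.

0.83 -2.66

A=(0,0), D=(12.00,0)
B = A + 1.00·(cos344°, sin344°) = (0.9613, -0.2756)
|BD| = 11.0422
circle(B,8.00) ∩ circle(D,9.00): a=4.7513, h=6.4362
  candidates: C₊=(5.5504,6.2772) cross=71.070; C₋=(5.8718,-6.5913) cross=-71.070
  mode + wants cross > 0 → take C=(5.5504,6.2772) (cross=71.070)
ex = (C−B)/|BC| = (0.5736,0.8191); ey = (-0.8191,0.5736)
P = B + -2.03·ex + -1.26·ey = (0.8288,-2.6612)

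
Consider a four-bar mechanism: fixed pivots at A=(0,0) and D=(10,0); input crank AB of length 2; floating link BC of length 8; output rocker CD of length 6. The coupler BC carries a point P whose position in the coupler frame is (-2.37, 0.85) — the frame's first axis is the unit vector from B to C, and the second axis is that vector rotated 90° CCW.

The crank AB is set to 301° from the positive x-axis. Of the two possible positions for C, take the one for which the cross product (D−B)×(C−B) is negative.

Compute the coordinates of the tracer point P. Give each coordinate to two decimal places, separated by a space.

A=(0,0), D=(10.00,0)
B = A + 2.00·(cos301°, sin301°) = (1.0301, -1.7143)
|BD| = 9.1323
circle(B,8.00) ∩ circle(D,6.00): a=6.0992, h=5.1769
  candidates: C₊=(6.0490,4.5155) cross=47.277; C₋=(7.9926,-5.6542) cross=-47.277
  mode - wants cross < 0 → take C=(7.9926,-5.6542) (cross=-47.277)
ex = (C−B)/|BC| = (0.8703,-0.4925); ey = (0.4925,0.8703)
P = B + -2.37·ex + 0.85·ey = (-0.6140,0.1926)

-0.61 0.19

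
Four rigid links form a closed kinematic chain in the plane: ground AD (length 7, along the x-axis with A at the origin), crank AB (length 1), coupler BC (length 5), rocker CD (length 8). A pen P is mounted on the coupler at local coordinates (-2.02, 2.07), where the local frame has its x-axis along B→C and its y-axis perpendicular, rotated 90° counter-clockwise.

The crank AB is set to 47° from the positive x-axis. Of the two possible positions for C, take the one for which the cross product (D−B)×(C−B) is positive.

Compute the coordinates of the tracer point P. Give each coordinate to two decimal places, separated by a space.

A=(0,0), D=(7.00,0)
B = A + 1.00·(cos47°, sin47°) = (0.6820, 0.7314)
|BD| = 6.3602
circle(B,5.00) ∩ circle(D,8.00): a=0.1141, h=4.9987
  candidates: C₊=(1.3702,5.6838) cross=31.793; C₋=(0.2206,-4.2473) cross=-31.793
  mode + wants cross > 0 → take C=(1.3702,5.6838) (cross=31.793)
ex = (C−B)/|BC| = (0.1376,0.9905); ey = (-0.9905,0.1376)
P = B + -2.02·ex + 2.07·ey = (-1.6463,-0.9845)

-1.65 -0.98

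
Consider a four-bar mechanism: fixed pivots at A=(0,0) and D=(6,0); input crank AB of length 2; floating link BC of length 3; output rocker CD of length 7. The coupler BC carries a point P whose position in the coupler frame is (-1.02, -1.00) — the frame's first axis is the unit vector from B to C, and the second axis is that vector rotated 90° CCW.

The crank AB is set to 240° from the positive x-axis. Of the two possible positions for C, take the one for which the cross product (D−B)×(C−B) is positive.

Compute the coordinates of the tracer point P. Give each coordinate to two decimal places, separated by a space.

A=(0,0), D=(6.00,0)
B = A + 2.00·(cos240°, sin240°) = (-1.0000, -1.7321)
|BD| = 7.2111
circle(B,3.00) ∩ circle(D,7.00): a=0.8321, h=2.8823
  candidates: C₊=(-0.8846,1.2657) cross=20.785; C₋=(0.5000,-4.3301) cross=-20.785
  mode + wants cross > 0 → take C=(-0.8846,1.2657) (cross=20.785)
ex = (C−B)/|BC| = (0.0385,0.9993); ey = (-0.9993,0.0385)
P = B + -1.02·ex + -1.00·ey = (-0.0400,-2.7898)

-0.04 -2.79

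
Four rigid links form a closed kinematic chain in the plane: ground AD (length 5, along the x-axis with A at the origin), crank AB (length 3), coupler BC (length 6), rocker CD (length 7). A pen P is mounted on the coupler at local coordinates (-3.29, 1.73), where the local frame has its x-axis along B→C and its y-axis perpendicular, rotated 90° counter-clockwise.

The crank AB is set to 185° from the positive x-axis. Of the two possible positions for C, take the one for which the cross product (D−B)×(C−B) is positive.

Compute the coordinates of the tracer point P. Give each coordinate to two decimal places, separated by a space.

-6.14 -2.24

A=(0,0), D=(5.00,0)
B = A + 3.00·(cos185°, sin185°) = (-2.9886, -0.2615)
|BD| = 7.9929
circle(B,6.00) ∩ circle(D,7.00): a=3.1832, h=5.0860
  candidates: C₊=(0.0265,4.9259) cross=40.652; C₋=(0.3593,-5.2406) cross=-40.652
  mode + wants cross > 0 → take C=(0.0265,4.9259) (cross=40.652)
ex = (C−B)/|BC| = (0.5025,0.8646); ey = (-0.8646,0.5025)
P = B + -3.29·ex + 1.73·ey = (-6.1376,-2.2365)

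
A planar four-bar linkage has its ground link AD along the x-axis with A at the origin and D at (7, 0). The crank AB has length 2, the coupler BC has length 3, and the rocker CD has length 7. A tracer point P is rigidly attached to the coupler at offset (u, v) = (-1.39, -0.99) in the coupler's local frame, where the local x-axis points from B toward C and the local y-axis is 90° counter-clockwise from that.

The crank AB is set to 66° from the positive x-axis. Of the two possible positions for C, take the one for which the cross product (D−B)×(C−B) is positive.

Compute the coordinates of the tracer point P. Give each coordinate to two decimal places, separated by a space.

A=(0,0), D=(7.00,0)
B = A + 2.00·(cos66°, sin66°) = (0.8135, 1.8271)
|BD| = 6.4507
circle(B,3.00) ∩ circle(D,7.00): a=0.1249, h=2.9974
  candidates: C₊=(1.7822,4.6664) cross=19.335; C₋=(0.0843,-1.0829) cross=-19.335
  mode + wants cross > 0 → take C=(1.7822,4.6664) (cross=19.335)
ex = (C−B)/|BC| = (0.3229,0.9464); ey = (-0.9464,0.3229)
P = B + -1.39·ex + -0.99·ey = (1.3016,0.1919)

1.30 0.19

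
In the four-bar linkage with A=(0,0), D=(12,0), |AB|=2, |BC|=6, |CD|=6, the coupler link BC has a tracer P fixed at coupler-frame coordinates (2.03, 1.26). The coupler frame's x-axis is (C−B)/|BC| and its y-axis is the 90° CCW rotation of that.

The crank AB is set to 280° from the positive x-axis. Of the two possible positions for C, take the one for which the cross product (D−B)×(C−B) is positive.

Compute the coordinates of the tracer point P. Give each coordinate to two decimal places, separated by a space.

A=(0,0), D=(12.00,0)
B = A + 2.00·(cos280°, sin280°) = (0.3473, -1.9696)
|BD| = 11.8180
circle(B,6.00) ∩ circle(D,6.00): a=5.9090, h=1.0410
  candidates: C₊=(6.0001,0.0417) cross=12.303; C₋=(6.3472,-2.0113) cross=-12.303
  mode + wants cross > 0 → take C=(6.0001,0.0417) (cross=12.303)
ex = (C−B)/|BC| = (0.9421,0.3352); ey = (-0.3352,0.9421)
P = B + 2.03·ex + 1.26·ey = (1.8375,-0.1020)

1.84 -0.10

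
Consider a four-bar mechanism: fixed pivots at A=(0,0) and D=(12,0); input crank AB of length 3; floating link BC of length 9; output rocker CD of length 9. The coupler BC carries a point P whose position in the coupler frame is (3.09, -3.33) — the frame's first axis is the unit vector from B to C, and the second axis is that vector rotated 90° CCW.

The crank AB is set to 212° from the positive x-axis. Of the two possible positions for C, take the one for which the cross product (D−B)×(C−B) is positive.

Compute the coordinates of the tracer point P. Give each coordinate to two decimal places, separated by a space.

1.98 -2.01

A=(0,0), D=(12.00,0)
B = A + 3.00·(cos212°, sin212°) = (-2.5441, -1.5898)
|BD| = 14.6308
circle(B,9.00) ∩ circle(D,9.00): a=7.3154, h=5.2426
  candidates: C₊=(4.1583,4.4167) cross=76.704; C₋=(5.2976,-6.0065) cross=-76.704
  mode + wants cross > 0 → take C=(4.1583,4.4167) (cross=76.704)
ex = (C−B)/|BC| = (0.7447,0.6674); ey = (-0.6674,0.7447)
P = B + 3.09·ex + -3.33·ey = (1.9794,-2.0074)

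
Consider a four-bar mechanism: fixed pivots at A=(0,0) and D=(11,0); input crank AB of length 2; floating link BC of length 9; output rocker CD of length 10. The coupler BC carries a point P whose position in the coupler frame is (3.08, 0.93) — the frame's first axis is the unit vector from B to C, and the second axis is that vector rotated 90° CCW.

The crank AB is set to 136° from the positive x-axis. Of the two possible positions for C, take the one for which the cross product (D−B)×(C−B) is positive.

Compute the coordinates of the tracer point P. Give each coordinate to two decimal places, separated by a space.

0.03 4.25

A=(0,0), D=(11.00,0)
B = A + 2.00·(cos136°, sin136°) = (-1.4387, 1.3893)
|BD| = 12.5160
circle(B,9.00) ∩ circle(D,10.00): a=5.4990, h=7.1247
  candidates: C₊=(4.8172,7.8596) cross=89.173; C₋=(3.2355,-6.3017) cross=-89.173
  mode + wants cross > 0 → take C=(4.8172,7.8596) (cross=89.173)
ex = (C−B)/|BC| = (0.6951,0.7189); ey = (-0.7189,0.6951)
P = B + 3.08·ex + 0.93·ey = (0.0336,4.2500)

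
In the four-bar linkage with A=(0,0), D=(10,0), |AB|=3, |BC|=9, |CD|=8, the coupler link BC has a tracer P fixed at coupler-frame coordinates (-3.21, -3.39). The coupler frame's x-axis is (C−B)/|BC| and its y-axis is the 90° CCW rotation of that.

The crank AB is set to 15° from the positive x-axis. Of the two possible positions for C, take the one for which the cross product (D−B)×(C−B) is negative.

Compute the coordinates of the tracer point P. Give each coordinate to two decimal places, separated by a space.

A=(0,0), D=(10.00,0)
B = A + 3.00·(cos15°, sin15°) = (2.8978, 0.7765)
|BD| = 7.1445
circle(B,9.00) ∩ circle(D,8.00): a=4.7620, h=7.6370
  candidates: C₊=(8.4615,7.8507) cross=54.563; C₋=(6.8016,-7.3328) cross=-54.563
  mode - wants cross < 0 → take C=(6.8016,-7.3328) (cross=-54.563)
ex = (C−B)/|BC| = (0.4338,-0.9010); ey = (0.9010,0.4338)
P = B + -3.21·ex + -3.39·ey = (-1.5491,2.1983)

-1.55 2.20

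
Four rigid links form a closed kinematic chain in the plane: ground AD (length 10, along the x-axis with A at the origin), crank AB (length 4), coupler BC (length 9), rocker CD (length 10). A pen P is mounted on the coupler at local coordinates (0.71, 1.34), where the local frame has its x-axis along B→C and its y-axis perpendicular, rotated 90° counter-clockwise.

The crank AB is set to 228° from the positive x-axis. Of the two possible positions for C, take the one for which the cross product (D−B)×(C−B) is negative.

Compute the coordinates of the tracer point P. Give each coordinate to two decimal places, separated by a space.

-1.30 -2.33

A=(0,0), D=(10.00,0)
B = A + 4.00·(cos228°, sin228°) = (-2.6765, -2.9726)
|BD| = 13.0204
circle(B,9.00) ∩ circle(D,10.00): a=5.7806, h=6.8982
  candidates: C₊=(1.3765,5.0631) cross=89.817; C₋=(4.5263,-8.3689) cross=-89.817
  mode - wants cross < 0 → take C=(4.5263,-8.3689) (cross=-89.817)
ex = (C−B)/|BC| = (0.8003,-0.5996); ey = (0.5996,0.8003)
P = B + 0.71·ex + 1.34·ey = (-1.3049,-2.3259)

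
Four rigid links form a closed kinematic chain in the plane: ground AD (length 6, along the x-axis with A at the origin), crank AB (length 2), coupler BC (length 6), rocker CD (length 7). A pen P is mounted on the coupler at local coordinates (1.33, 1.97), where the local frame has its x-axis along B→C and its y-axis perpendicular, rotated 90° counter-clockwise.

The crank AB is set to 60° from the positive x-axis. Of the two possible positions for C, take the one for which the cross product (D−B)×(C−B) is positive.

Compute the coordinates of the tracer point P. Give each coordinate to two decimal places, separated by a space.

0.06 3.92

A=(0,0), D=(6.00,0)
B = A + 2.00·(cos60°, sin60°) = (1.0000, 1.7321)
|BD| = 5.2915
circle(B,6.00) ∩ circle(D,7.00): a=1.4174, h=5.8302
  candidates: C₊=(4.2477,6.7771) cross=30.850; C₋=(0.4309,-4.2409) cross=-30.850
  mode + wants cross > 0 → take C=(4.2477,6.7771) (cross=30.850)
ex = (C−B)/|BC| = (0.5413,0.8408); ey = (-0.8408,0.5413)
P = B + 1.33·ex + 1.97·ey = (0.0634,3.9167)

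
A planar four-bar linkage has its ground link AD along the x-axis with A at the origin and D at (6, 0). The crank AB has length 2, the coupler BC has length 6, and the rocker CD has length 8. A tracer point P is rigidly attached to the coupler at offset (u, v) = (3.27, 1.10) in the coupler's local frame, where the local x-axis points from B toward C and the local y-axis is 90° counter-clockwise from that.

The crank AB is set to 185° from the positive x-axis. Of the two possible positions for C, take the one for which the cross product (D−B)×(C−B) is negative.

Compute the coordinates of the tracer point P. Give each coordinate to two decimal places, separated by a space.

A=(0,0), D=(6.00,0)
B = A + 2.00·(cos185°, sin185°) = (-1.9924, -0.1743)
|BD| = 7.9943
circle(B,6.00) ∩ circle(D,8.00): a=2.2459, h=5.5638
  candidates: C₊=(0.1317,5.4371) cross=44.479; C₋=(0.3743,-5.6878) cross=-44.479
  mode - wants cross < 0 → take C=(0.3743,-5.6878) (cross=-44.479)
ex = (C−B)/|BC| = (0.3944,-0.9189); ey = (0.9189,0.3944)
P = B + 3.27·ex + 1.10·ey = (0.3083,-2.7453)

0.31 -2.75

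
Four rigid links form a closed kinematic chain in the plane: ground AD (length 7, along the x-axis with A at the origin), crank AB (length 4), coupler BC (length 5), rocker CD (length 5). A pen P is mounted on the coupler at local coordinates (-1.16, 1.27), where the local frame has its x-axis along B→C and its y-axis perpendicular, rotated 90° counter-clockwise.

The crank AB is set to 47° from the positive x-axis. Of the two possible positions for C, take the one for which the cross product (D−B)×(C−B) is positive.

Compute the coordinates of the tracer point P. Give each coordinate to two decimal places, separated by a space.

A=(0,0), D=(7.00,0)
B = A + 4.00·(cos47°, sin47°) = (2.7280, 2.9254)
|BD| = 5.1777
circle(B,5.00) ∩ circle(D,5.00): a=2.5888, h=4.2776
  candidates: C₊=(7.2809,4.9921) cross=22.148; C₋=(2.4471,-2.0667) cross=-22.148
  mode + wants cross > 0 → take C=(7.2809,4.9921) (cross=22.148)
ex = (C−B)/|BC| = (0.9106,0.4133); ey = (-0.4133,0.9106)
P = B + -1.16·ex + 1.27·ey = (1.1468,3.6024)

1.15 3.60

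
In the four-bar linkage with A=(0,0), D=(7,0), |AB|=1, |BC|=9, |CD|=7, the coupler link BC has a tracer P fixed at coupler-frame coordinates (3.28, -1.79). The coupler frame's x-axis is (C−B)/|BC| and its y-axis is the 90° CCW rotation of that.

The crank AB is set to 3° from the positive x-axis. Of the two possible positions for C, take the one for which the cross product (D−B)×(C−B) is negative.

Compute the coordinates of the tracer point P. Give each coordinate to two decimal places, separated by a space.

1.64 -3.63

A=(0,0), D=(7.00,0)
B = A + 1.00·(cos3°, sin3°) = (0.9986, 0.0523)
|BD| = 6.0016
circle(B,9.00) ∩ circle(D,7.00): a=5.6668, h=6.9920
  candidates: C₊=(6.7261,6.9946) cross=41.963; C₋=(6.6042,-6.9888) cross=-41.963
  mode - wants cross < 0 → take C=(6.6042,-6.9888) (cross=-41.963)
ex = (C−B)/|BC| = (0.6228,-0.7823); ey = (0.7823,0.6228)
P = B + 3.28·ex + -1.79·ey = (1.6411,-3.6287)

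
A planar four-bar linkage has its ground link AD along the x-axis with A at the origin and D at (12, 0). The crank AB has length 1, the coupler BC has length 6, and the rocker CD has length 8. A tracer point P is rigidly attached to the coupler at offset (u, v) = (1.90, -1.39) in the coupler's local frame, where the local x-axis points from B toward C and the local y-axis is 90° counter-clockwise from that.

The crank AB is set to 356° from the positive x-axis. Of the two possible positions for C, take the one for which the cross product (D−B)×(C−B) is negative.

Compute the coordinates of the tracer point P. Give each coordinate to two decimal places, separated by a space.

A=(0,0), D=(12.00,0)
B = A + 1.00·(cos356°, sin356°) = (0.9976, -0.0698)
|BD| = 11.0027
circle(B,6.00) ∩ circle(D,8.00): a=4.2289, h=4.2563
  candidates: C₊=(5.1994,4.2133) cross=46.831; C₋=(5.2534,-4.2992) cross=-46.831
  mode - wants cross < 0 → take C=(5.2534,-4.2992) (cross=-46.831)
ex = (C−B)/|BC| = (0.7093,-0.7049); ey = (0.7049,0.7093)
P = B + 1.90·ex + -1.39·ey = (1.3654,-2.3950)

1.37 -2.40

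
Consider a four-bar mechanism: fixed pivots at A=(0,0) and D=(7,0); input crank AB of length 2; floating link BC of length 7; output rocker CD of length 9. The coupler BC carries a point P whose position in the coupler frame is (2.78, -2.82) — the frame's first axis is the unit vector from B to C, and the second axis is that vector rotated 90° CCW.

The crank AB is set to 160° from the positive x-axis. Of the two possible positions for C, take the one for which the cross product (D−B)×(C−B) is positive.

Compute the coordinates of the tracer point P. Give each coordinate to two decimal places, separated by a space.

1.89 1.90

A=(0,0), D=(7.00,0)
B = A + 2.00·(cos160°, sin160°) = (-1.8794, 0.6840)
|BD| = 8.9057
circle(B,7.00) ∩ circle(D,9.00): a=2.6562, h=6.4764
  candidates: C₊=(1.2665,6.9373) cross=57.677; C₋=(0.2716,-5.9773) cross=-57.677
  mode + wants cross > 0 → take C=(1.2665,6.9373) (cross=57.677)
ex = (C−B)/|BC| = (0.4494,0.8933); ey = (-0.8933,0.4494)
P = B + 2.78·ex + -2.82·ey = (1.8891,1.9002)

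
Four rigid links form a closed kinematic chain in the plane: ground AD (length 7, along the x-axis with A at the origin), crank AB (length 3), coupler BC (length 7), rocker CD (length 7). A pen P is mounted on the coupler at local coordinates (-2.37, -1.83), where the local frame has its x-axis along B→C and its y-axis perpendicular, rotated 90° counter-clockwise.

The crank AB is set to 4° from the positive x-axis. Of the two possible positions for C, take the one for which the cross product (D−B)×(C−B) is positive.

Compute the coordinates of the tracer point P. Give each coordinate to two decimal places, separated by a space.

A=(0,0), D=(7.00,0)
B = A + 3.00·(cos4°, sin4°) = (2.9927, 0.2093)
|BD| = 4.0128
circle(B,7.00) ∩ circle(D,7.00): a=2.0064, h=6.7063
  candidates: C₊=(5.3461,6.8018) cross=26.911; C₋=(4.6466,-6.5925) cross=-26.911
  mode + wants cross > 0 → take C=(5.3461,6.8018) (cross=26.911)
ex = (C−B)/|BC| = (0.3362,0.9418); ey = (-0.9418,0.3362)
P = B + -2.37·ex + -1.83·ey = (3.9194,-2.6380)

3.92 -2.64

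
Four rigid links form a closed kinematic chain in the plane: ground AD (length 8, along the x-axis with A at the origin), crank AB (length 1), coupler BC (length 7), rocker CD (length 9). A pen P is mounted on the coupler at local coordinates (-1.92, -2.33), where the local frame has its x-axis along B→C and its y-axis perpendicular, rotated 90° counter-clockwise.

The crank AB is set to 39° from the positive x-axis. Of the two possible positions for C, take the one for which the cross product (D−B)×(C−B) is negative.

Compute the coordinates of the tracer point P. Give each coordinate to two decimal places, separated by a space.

-1.76 2.26

A=(0,0), D=(8.00,0)
B = A + 1.00·(cos39°, sin39°) = (0.7771, 0.6293)
|BD| = 7.2502
circle(B,7.00) ∩ circle(D,9.00): a=1.4183, h=6.8548
  candidates: C₊=(2.7851,7.3352) cross=49.699; C₋=(1.5951,-6.3227) cross=-49.699
  mode - wants cross < 0 → take C=(1.5951,-6.3227) (cross=-49.699)
ex = (C−B)/|BC| = (0.1168,-0.9931); ey = (0.9931,0.1168)
P = B + -1.92·ex + -2.33·ey = (-1.7612,2.2639)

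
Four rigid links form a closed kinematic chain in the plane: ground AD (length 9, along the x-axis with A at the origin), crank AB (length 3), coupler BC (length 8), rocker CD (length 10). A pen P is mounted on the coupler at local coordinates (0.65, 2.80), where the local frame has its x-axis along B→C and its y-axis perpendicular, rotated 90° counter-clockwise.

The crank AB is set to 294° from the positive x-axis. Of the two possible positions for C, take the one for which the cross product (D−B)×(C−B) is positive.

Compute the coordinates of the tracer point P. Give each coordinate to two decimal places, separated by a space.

-1.63 -2.35

A=(0,0), D=(9.00,0)
B = A + 3.00·(cos294°, sin294°) = (1.2202, -2.7406)
|BD| = 8.2484
circle(B,8.00) ∩ circle(D,10.00): a=1.9420, h=7.7607
  candidates: C₊=(0.4732,5.2244) cross=64.014; C₋=(5.6304,-9.4152) cross=-64.014
  mode + wants cross > 0 → take C=(0.4732,5.2244) (cross=64.014)
ex = (C−B)/|BC| = (-0.0934,0.9956); ey = (-0.9956,-0.0934)
P = B + 0.65·ex + 2.80·ey = (-1.6282,-2.3549)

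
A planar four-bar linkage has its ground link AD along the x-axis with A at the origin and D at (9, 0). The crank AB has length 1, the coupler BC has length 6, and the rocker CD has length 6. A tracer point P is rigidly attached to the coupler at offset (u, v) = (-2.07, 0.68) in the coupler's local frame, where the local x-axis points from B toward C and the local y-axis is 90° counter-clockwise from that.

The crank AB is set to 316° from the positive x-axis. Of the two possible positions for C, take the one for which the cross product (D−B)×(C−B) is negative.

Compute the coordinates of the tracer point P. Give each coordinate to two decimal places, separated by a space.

-0.38 1.18

A=(0,0), D=(9.00,0)
B = A + 1.00·(cos316°, sin316°) = (0.7193, -0.6947)
|BD| = 8.3097
circle(B,6.00) ∩ circle(D,6.00): a=4.1549, h=4.3286
  candidates: C₊=(4.4978,3.9661) cross=35.970; C₋=(5.2215,-4.6608) cross=-35.970
  mode - wants cross < 0 → take C=(5.2215,-4.6608) (cross=-35.970)
ex = (C−B)/|BC| = (0.7504,-0.6610); ey = (0.6610,0.7504)
P = B + -2.07·ex + 0.68·ey = (-0.3844,1.1839)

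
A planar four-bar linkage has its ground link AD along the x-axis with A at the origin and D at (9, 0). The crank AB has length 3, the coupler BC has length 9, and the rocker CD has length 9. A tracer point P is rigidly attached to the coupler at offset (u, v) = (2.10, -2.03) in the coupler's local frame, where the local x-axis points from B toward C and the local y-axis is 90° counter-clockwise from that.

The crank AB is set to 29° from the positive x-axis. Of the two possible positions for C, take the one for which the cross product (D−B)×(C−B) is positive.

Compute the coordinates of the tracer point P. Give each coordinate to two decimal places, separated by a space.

A=(0,0), D=(9.00,0)
B = A + 3.00·(cos29°, sin29°) = (2.6239, 1.4544)
|BD| = 6.5399
circle(B,9.00) ∩ circle(D,9.00): a=3.2700, h=8.3849
  candidates: C₊=(7.6767,8.9022) cross=54.837; C₋=(3.9472,-7.4478) cross=-54.837
  mode + wants cross > 0 → take C=(7.6767,8.9022) (cross=54.837)
ex = (C−B)/|BC| = (0.5614,0.8275); ey = (-0.8275,0.5614)
P = B + 2.10·ex + -2.03·ey = (5.4827,2.0525)

5.48 2.05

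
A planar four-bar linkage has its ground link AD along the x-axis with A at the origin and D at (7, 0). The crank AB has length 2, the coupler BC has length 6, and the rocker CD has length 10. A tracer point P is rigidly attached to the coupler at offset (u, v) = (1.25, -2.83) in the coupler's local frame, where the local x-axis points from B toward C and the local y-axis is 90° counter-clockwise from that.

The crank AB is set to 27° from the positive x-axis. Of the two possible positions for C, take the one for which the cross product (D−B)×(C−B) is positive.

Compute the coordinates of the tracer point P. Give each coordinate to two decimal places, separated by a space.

3.84 3.22

A=(0,0), D=(7.00,0)
B = A + 2.00·(cos27°, sin27°) = (1.7820, 0.9080)
|BD| = 5.2964
circle(B,6.00) ∩ circle(D,10.00): a=-3.3936, h=4.9480
  candidates: C₊=(-0.7131,6.3646) cross=26.207; C₋=(-2.4097,-3.3850) cross=-26.207
  mode + wants cross > 0 → take C=(-0.7131,6.3646) (cross=26.207)
ex = (C−B)/|BC| = (-0.4159,0.9094); ey = (-0.9094,-0.4159)
P = B + 1.25·ex + -2.83·ey = (3.8359,3.2216)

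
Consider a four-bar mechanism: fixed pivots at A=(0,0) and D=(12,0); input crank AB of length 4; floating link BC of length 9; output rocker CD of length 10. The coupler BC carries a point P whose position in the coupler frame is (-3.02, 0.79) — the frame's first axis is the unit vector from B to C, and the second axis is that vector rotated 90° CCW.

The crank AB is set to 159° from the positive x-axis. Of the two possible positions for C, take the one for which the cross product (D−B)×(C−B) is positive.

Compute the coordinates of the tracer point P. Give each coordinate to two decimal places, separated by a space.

-6.74 0.58

A=(0,0), D=(12.00,0)
B = A + 4.00·(cos159°, sin159°) = (-3.7343, 1.4335)
|BD| = 15.7995
circle(B,9.00) ∩ circle(D,10.00): a=7.2985, h=5.2662
  candidates: C₊=(4.0118,6.0157) cross=83.203; C₋=(3.0562,-4.4732) cross=-83.203
  mode + wants cross > 0 → take C=(4.0118,6.0157) (cross=83.203)
ex = (C−B)/|BC| = (0.8607,0.5091); ey = (-0.5091,0.8607)
P = B + -3.02·ex + 0.79·ey = (-6.7358,0.5758)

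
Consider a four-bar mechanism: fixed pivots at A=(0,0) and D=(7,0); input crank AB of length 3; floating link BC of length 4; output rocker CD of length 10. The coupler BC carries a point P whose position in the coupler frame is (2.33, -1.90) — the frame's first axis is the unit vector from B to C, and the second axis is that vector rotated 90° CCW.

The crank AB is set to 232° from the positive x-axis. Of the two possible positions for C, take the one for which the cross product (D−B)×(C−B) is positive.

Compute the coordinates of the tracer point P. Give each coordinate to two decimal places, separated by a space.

A=(0,0), D=(7.00,0)
B = A + 3.00·(cos232°, sin232°) = (-1.8470, -2.3640)
|BD| = 9.1574
circle(B,4.00) ∩ circle(D,10.00): a=-0.0078, h=4.0000
  candidates: C₊=(-2.8871,1.4984) cross=36.629; C₋=(-0.8219,-6.2304) cross=-36.629
  mode + wants cross > 0 → take C=(-2.8871,1.4984) (cross=36.629)
ex = (C−B)/|BC| = (-0.2600,0.9656); ey = (-0.9656,-0.2600)
P = B + 2.33·ex + -1.90·ey = (-0.6182,0.3799)

-0.62 0.38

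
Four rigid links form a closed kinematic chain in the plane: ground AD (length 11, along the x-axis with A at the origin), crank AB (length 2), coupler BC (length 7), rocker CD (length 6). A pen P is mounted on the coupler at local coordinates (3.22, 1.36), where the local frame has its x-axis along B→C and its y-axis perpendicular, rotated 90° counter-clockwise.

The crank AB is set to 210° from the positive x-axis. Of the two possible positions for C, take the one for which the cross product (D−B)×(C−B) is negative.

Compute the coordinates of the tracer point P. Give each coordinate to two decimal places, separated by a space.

1.60 0.05

A=(0,0), D=(11.00,0)
B = A + 2.00·(cos210°, sin210°) = (-1.7321, -1.0000)
|BD| = 12.7713
circle(B,7.00) ∩ circle(D,6.00): a=6.8946, h=1.2102
  candidates: C₊=(5.0466,0.7464) cross=15.456; C₋=(5.2361,-1.6667) cross=-15.456
  mode - wants cross < 0 → take C=(5.2361,-1.6667) (cross=-15.456)
ex = (C−B)/|BC| = (0.9955,-0.0952); ey = (0.0952,0.9955)
P = B + 3.22·ex + 1.36·ey = (1.6028,0.0471)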